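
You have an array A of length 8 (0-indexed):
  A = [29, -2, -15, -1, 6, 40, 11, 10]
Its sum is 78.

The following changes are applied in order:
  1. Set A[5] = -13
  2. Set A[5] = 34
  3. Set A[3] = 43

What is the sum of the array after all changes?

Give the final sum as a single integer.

Answer: 116

Derivation:
Initial sum: 78
Change 1: A[5] 40 -> -13, delta = -53, sum = 25
Change 2: A[5] -13 -> 34, delta = 47, sum = 72
Change 3: A[3] -1 -> 43, delta = 44, sum = 116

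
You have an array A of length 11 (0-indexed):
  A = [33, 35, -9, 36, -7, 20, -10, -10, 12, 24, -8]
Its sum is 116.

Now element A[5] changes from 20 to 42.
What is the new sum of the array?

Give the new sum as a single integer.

Old value at index 5: 20
New value at index 5: 42
Delta = 42 - 20 = 22
New sum = old_sum + delta = 116 + (22) = 138

Answer: 138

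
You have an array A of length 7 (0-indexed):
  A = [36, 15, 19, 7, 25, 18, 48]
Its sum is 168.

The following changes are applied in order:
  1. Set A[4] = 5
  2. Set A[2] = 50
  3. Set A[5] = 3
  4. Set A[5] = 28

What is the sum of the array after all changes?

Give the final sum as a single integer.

Initial sum: 168
Change 1: A[4] 25 -> 5, delta = -20, sum = 148
Change 2: A[2] 19 -> 50, delta = 31, sum = 179
Change 3: A[5] 18 -> 3, delta = -15, sum = 164
Change 4: A[5] 3 -> 28, delta = 25, sum = 189

Answer: 189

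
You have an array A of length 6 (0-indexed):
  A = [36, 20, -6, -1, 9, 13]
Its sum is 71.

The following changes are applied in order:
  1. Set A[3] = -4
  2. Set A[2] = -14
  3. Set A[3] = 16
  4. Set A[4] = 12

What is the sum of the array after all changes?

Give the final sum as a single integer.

Answer: 83

Derivation:
Initial sum: 71
Change 1: A[3] -1 -> -4, delta = -3, sum = 68
Change 2: A[2] -6 -> -14, delta = -8, sum = 60
Change 3: A[3] -4 -> 16, delta = 20, sum = 80
Change 4: A[4] 9 -> 12, delta = 3, sum = 83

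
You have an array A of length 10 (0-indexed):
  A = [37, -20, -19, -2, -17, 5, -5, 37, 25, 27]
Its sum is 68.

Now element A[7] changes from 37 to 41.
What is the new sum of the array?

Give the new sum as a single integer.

Answer: 72

Derivation:
Old value at index 7: 37
New value at index 7: 41
Delta = 41 - 37 = 4
New sum = old_sum + delta = 68 + (4) = 72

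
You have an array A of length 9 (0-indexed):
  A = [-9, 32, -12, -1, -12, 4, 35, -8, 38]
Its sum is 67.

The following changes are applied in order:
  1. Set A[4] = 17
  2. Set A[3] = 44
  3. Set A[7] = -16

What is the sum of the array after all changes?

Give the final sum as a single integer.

Answer: 133

Derivation:
Initial sum: 67
Change 1: A[4] -12 -> 17, delta = 29, sum = 96
Change 2: A[3] -1 -> 44, delta = 45, sum = 141
Change 3: A[7] -8 -> -16, delta = -8, sum = 133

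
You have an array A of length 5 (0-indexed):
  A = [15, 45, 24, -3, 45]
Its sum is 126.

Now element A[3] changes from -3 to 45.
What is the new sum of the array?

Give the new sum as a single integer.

Old value at index 3: -3
New value at index 3: 45
Delta = 45 - -3 = 48
New sum = old_sum + delta = 126 + (48) = 174

Answer: 174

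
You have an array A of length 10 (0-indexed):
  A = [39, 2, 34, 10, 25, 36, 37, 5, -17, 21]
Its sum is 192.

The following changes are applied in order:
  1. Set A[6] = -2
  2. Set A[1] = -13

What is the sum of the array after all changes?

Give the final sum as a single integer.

Answer: 138

Derivation:
Initial sum: 192
Change 1: A[6] 37 -> -2, delta = -39, sum = 153
Change 2: A[1] 2 -> -13, delta = -15, sum = 138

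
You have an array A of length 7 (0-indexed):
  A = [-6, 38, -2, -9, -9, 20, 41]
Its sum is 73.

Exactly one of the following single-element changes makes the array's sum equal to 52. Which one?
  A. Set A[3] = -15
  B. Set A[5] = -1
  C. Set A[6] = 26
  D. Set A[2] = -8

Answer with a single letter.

Option A: A[3] -9->-15, delta=-6, new_sum=73+(-6)=67
Option B: A[5] 20->-1, delta=-21, new_sum=73+(-21)=52 <-- matches target
Option C: A[6] 41->26, delta=-15, new_sum=73+(-15)=58
Option D: A[2] -2->-8, delta=-6, new_sum=73+(-6)=67

Answer: B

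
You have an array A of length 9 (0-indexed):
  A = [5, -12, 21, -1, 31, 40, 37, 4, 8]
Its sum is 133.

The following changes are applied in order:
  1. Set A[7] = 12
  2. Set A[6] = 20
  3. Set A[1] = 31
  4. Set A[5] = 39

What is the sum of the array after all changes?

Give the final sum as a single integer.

Initial sum: 133
Change 1: A[7] 4 -> 12, delta = 8, sum = 141
Change 2: A[6] 37 -> 20, delta = -17, sum = 124
Change 3: A[1] -12 -> 31, delta = 43, sum = 167
Change 4: A[5] 40 -> 39, delta = -1, sum = 166

Answer: 166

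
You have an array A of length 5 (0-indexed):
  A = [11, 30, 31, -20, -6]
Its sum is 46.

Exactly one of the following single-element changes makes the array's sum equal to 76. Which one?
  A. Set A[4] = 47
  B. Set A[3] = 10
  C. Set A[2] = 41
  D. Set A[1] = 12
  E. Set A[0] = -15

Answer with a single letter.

Option A: A[4] -6->47, delta=53, new_sum=46+(53)=99
Option B: A[3] -20->10, delta=30, new_sum=46+(30)=76 <-- matches target
Option C: A[2] 31->41, delta=10, new_sum=46+(10)=56
Option D: A[1] 30->12, delta=-18, new_sum=46+(-18)=28
Option E: A[0] 11->-15, delta=-26, new_sum=46+(-26)=20

Answer: B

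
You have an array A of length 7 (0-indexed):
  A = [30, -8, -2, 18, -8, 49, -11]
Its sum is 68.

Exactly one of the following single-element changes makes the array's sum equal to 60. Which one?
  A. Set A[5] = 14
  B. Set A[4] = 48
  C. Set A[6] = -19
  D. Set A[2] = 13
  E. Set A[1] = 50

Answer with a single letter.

Option A: A[5] 49->14, delta=-35, new_sum=68+(-35)=33
Option B: A[4] -8->48, delta=56, new_sum=68+(56)=124
Option C: A[6] -11->-19, delta=-8, new_sum=68+(-8)=60 <-- matches target
Option D: A[2] -2->13, delta=15, new_sum=68+(15)=83
Option E: A[1] -8->50, delta=58, new_sum=68+(58)=126

Answer: C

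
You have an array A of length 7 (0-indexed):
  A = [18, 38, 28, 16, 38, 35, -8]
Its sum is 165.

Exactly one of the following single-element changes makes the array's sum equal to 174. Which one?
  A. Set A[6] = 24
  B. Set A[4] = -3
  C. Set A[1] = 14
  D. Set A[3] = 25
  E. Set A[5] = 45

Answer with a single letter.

Option A: A[6] -8->24, delta=32, new_sum=165+(32)=197
Option B: A[4] 38->-3, delta=-41, new_sum=165+(-41)=124
Option C: A[1] 38->14, delta=-24, new_sum=165+(-24)=141
Option D: A[3] 16->25, delta=9, new_sum=165+(9)=174 <-- matches target
Option E: A[5] 35->45, delta=10, new_sum=165+(10)=175

Answer: D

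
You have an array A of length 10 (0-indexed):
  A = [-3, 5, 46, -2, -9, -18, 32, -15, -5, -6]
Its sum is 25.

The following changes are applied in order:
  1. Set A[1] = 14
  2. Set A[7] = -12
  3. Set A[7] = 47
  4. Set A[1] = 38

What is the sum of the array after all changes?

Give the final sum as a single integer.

Initial sum: 25
Change 1: A[1] 5 -> 14, delta = 9, sum = 34
Change 2: A[7] -15 -> -12, delta = 3, sum = 37
Change 3: A[7] -12 -> 47, delta = 59, sum = 96
Change 4: A[1] 14 -> 38, delta = 24, sum = 120

Answer: 120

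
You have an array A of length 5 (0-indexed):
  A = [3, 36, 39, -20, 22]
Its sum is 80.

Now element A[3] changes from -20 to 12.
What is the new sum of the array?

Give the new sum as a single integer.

Old value at index 3: -20
New value at index 3: 12
Delta = 12 - -20 = 32
New sum = old_sum + delta = 80 + (32) = 112

Answer: 112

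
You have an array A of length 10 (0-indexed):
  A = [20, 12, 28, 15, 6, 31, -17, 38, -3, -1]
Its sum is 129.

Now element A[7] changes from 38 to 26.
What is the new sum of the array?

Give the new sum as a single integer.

Answer: 117

Derivation:
Old value at index 7: 38
New value at index 7: 26
Delta = 26 - 38 = -12
New sum = old_sum + delta = 129 + (-12) = 117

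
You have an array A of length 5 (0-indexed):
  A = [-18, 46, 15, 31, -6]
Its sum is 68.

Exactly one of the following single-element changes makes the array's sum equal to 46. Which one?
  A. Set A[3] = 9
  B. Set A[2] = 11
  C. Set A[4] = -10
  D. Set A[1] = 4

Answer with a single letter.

Answer: A

Derivation:
Option A: A[3] 31->9, delta=-22, new_sum=68+(-22)=46 <-- matches target
Option B: A[2] 15->11, delta=-4, new_sum=68+(-4)=64
Option C: A[4] -6->-10, delta=-4, new_sum=68+(-4)=64
Option D: A[1] 46->4, delta=-42, new_sum=68+(-42)=26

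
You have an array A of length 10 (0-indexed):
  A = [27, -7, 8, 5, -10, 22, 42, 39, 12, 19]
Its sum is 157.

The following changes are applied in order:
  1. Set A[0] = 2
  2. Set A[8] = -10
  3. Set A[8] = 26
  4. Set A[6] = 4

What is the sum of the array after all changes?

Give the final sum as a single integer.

Answer: 108

Derivation:
Initial sum: 157
Change 1: A[0] 27 -> 2, delta = -25, sum = 132
Change 2: A[8] 12 -> -10, delta = -22, sum = 110
Change 3: A[8] -10 -> 26, delta = 36, sum = 146
Change 4: A[6] 42 -> 4, delta = -38, sum = 108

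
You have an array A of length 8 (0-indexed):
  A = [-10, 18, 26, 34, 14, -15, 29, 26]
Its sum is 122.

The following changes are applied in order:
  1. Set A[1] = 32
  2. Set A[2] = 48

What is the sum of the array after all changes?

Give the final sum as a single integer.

Answer: 158

Derivation:
Initial sum: 122
Change 1: A[1] 18 -> 32, delta = 14, sum = 136
Change 2: A[2] 26 -> 48, delta = 22, sum = 158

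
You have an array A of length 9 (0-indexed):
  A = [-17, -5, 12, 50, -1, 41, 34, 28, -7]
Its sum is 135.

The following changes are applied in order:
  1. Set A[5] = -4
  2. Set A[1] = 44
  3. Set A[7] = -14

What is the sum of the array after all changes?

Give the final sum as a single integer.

Answer: 97

Derivation:
Initial sum: 135
Change 1: A[5] 41 -> -4, delta = -45, sum = 90
Change 2: A[1] -5 -> 44, delta = 49, sum = 139
Change 3: A[7] 28 -> -14, delta = -42, sum = 97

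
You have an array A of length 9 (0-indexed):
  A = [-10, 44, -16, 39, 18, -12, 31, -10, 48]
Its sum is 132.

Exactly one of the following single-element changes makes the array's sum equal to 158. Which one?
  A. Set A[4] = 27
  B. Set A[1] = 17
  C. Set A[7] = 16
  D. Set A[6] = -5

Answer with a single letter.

Option A: A[4] 18->27, delta=9, new_sum=132+(9)=141
Option B: A[1] 44->17, delta=-27, new_sum=132+(-27)=105
Option C: A[7] -10->16, delta=26, new_sum=132+(26)=158 <-- matches target
Option D: A[6] 31->-5, delta=-36, new_sum=132+(-36)=96

Answer: C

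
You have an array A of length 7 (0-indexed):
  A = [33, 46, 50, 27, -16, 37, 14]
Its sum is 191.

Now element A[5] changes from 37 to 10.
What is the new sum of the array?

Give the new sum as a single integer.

Old value at index 5: 37
New value at index 5: 10
Delta = 10 - 37 = -27
New sum = old_sum + delta = 191 + (-27) = 164

Answer: 164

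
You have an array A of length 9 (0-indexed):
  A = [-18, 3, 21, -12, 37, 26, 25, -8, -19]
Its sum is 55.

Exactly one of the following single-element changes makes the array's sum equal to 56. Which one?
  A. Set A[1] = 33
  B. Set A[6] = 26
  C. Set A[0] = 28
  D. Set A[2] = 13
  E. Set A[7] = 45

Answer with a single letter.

Option A: A[1] 3->33, delta=30, new_sum=55+(30)=85
Option B: A[6] 25->26, delta=1, new_sum=55+(1)=56 <-- matches target
Option C: A[0] -18->28, delta=46, new_sum=55+(46)=101
Option D: A[2] 21->13, delta=-8, new_sum=55+(-8)=47
Option E: A[7] -8->45, delta=53, new_sum=55+(53)=108

Answer: B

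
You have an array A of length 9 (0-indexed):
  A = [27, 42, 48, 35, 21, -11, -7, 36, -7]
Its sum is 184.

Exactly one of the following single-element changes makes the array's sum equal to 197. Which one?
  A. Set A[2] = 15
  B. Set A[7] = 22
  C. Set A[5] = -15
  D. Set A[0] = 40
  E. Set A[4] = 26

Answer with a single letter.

Option A: A[2] 48->15, delta=-33, new_sum=184+(-33)=151
Option B: A[7] 36->22, delta=-14, new_sum=184+(-14)=170
Option C: A[5] -11->-15, delta=-4, new_sum=184+(-4)=180
Option D: A[0] 27->40, delta=13, new_sum=184+(13)=197 <-- matches target
Option E: A[4] 21->26, delta=5, new_sum=184+(5)=189

Answer: D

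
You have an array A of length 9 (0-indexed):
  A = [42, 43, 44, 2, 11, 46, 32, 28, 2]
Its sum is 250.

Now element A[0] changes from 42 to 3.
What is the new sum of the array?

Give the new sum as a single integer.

Old value at index 0: 42
New value at index 0: 3
Delta = 3 - 42 = -39
New sum = old_sum + delta = 250 + (-39) = 211

Answer: 211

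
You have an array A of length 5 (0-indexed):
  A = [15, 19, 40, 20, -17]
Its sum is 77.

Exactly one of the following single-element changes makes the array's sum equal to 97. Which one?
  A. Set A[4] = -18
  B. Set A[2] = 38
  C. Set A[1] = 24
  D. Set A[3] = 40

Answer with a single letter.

Option A: A[4] -17->-18, delta=-1, new_sum=77+(-1)=76
Option B: A[2] 40->38, delta=-2, new_sum=77+(-2)=75
Option C: A[1] 19->24, delta=5, new_sum=77+(5)=82
Option D: A[3] 20->40, delta=20, new_sum=77+(20)=97 <-- matches target

Answer: D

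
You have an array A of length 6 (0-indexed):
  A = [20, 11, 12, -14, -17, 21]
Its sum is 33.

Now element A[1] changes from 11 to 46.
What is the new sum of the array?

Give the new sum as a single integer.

Old value at index 1: 11
New value at index 1: 46
Delta = 46 - 11 = 35
New sum = old_sum + delta = 33 + (35) = 68

Answer: 68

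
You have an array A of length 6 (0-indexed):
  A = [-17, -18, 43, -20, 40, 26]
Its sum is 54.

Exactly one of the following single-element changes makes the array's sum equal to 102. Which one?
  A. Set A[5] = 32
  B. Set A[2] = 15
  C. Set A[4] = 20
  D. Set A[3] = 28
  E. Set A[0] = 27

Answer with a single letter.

Answer: D

Derivation:
Option A: A[5] 26->32, delta=6, new_sum=54+(6)=60
Option B: A[2] 43->15, delta=-28, new_sum=54+(-28)=26
Option C: A[4] 40->20, delta=-20, new_sum=54+(-20)=34
Option D: A[3] -20->28, delta=48, new_sum=54+(48)=102 <-- matches target
Option E: A[0] -17->27, delta=44, new_sum=54+(44)=98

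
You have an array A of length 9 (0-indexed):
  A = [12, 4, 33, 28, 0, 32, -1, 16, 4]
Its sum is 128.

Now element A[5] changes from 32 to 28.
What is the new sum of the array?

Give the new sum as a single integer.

Old value at index 5: 32
New value at index 5: 28
Delta = 28 - 32 = -4
New sum = old_sum + delta = 128 + (-4) = 124

Answer: 124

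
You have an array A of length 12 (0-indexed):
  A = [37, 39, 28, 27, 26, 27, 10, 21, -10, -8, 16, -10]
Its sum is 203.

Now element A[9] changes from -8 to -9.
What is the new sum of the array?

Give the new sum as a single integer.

Old value at index 9: -8
New value at index 9: -9
Delta = -9 - -8 = -1
New sum = old_sum + delta = 203 + (-1) = 202

Answer: 202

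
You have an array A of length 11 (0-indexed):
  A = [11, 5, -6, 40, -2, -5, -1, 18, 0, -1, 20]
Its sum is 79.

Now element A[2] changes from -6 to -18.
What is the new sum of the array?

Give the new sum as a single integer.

Answer: 67

Derivation:
Old value at index 2: -6
New value at index 2: -18
Delta = -18 - -6 = -12
New sum = old_sum + delta = 79 + (-12) = 67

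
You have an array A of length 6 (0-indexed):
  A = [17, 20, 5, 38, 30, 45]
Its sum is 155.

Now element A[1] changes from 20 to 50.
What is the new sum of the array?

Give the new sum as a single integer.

Answer: 185

Derivation:
Old value at index 1: 20
New value at index 1: 50
Delta = 50 - 20 = 30
New sum = old_sum + delta = 155 + (30) = 185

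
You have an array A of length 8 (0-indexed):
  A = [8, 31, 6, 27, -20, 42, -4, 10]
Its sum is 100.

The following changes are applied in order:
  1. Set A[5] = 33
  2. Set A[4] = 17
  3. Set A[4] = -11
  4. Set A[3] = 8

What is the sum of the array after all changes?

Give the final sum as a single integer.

Initial sum: 100
Change 1: A[5] 42 -> 33, delta = -9, sum = 91
Change 2: A[4] -20 -> 17, delta = 37, sum = 128
Change 3: A[4] 17 -> -11, delta = -28, sum = 100
Change 4: A[3] 27 -> 8, delta = -19, sum = 81

Answer: 81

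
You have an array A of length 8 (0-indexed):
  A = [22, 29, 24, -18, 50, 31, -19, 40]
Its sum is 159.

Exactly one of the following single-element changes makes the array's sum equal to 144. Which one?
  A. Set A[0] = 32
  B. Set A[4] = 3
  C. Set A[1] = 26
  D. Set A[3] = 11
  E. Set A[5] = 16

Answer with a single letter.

Answer: E

Derivation:
Option A: A[0] 22->32, delta=10, new_sum=159+(10)=169
Option B: A[4] 50->3, delta=-47, new_sum=159+(-47)=112
Option C: A[1] 29->26, delta=-3, new_sum=159+(-3)=156
Option D: A[3] -18->11, delta=29, new_sum=159+(29)=188
Option E: A[5] 31->16, delta=-15, new_sum=159+(-15)=144 <-- matches target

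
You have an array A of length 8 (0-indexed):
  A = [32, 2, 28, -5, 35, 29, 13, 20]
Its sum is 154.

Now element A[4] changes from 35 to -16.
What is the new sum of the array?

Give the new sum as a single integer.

Old value at index 4: 35
New value at index 4: -16
Delta = -16 - 35 = -51
New sum = old_sum + delta = 154 + (-51) = 103

Answer: 103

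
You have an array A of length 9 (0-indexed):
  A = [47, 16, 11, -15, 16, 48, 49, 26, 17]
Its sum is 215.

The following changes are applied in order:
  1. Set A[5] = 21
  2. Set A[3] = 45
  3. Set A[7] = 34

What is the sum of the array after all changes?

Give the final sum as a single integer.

Answer: 256

Derivation:
Initial sum: 215
Change 1: A[5] 48 -> 21, delta = -27, sum = 188
Change 2: A[3] -15 -> 45, delta = 60, sum = 248
Change 3: A[7] 26 -> 34, delta = 8, sum = 256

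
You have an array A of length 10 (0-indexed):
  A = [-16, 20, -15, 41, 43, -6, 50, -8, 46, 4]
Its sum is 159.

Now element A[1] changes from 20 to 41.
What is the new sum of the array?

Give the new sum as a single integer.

Answer: 180

Derivation:
Old value at index 1: 20
New value at index 1: 41
Delta = 41 - 20 = 21
New sum = old_sum + delta = 159 + (21) = 180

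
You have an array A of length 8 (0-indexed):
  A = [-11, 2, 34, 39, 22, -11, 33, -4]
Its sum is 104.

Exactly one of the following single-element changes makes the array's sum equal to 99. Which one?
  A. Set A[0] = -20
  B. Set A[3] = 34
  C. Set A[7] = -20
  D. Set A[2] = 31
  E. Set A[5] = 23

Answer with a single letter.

Option A: A[0] -11->-20, delta=-9, new_sum=104+(-9)=95
Option B: A[3] 39->34, delta=-5, new_sum=104+(-5)=99 <-- matches target
Option C: A[7] -4->-20, delta=-16, new_sum=104+(-16)=88
Option D: A[2] 34->31, delta=-3, new_sum=104+(-3)=101
Option E: A[5] -11->23, delta=34, new_sum=104+(34)=138

Answer: B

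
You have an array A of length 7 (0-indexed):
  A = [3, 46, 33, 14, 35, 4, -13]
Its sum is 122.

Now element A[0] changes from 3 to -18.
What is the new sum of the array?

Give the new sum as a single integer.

Answer: 101

Derivation:
Old value at index 0: 3
New value at index 0: -18
Delta = -18 - 3 = -21
New sum = old_sum + delta = 122 + (-21) = 101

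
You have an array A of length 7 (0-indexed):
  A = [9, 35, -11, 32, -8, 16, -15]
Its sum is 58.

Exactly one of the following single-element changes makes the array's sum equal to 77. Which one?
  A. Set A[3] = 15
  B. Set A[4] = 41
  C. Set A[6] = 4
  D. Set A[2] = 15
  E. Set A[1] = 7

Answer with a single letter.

Answer: C

Derivation:
Option A: A[3] 32->15, delta=-17, new_sum=58+(-17)=41
Option B: A[4] -8->41, delta=49, new_sum=58+(49)=107
Option C: A[6] -15->4, delta=19, new_sum=58+(19)=77 <-- matches target
Option D: A[2] -11->15, delta=26, new_sum=58+(26)=84
Option E: A[1] 35->7, delta=-28, new_sum=58+(-28)=30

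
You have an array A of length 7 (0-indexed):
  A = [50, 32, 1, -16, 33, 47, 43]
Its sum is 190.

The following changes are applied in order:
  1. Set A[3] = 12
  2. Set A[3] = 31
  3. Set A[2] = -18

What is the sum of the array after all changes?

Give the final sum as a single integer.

Answer: 218

Derivation:
Initial sum: 190
Change 1: A[3] -16 -> 12, delta = 28, sum = 218
Change 2: A[3] 12 -> 31, delta = 19, sum = 237
Change 3: A[2] 1 -> -18, delta = -19, sum = 218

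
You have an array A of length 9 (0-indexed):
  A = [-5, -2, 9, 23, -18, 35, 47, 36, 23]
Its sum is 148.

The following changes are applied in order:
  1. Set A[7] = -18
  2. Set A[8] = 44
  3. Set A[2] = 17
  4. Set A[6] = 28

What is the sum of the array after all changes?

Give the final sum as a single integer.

Answer: 104

Derivation:
Initial sum: 148
Change 1: A[7] 36 -> -18, delta = -54, sum = 94
Change 2: A[8] 23 -> 44, delta = 21, sum = 115
Change 3: A[2] 9 -> 17, delta = 8, sum = 123
Change 4: A[6] 47 -> 28, delta = -19, sum = 104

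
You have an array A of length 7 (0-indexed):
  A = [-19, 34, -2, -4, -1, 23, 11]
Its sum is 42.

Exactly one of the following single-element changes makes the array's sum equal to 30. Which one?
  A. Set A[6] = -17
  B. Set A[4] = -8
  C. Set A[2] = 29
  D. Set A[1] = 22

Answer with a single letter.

Option A: A[6] 11->-17, delta=-28, new_sum=42+(-28)=14
Option B: A[4] -1->-8, delta=-7, new_sum=42+(-7)=35
Option C: A[2] -2->29, delta=31, new_sum=42+(31)=73
Option D: A[1] 34->22, delta=-12, new_sum=42+(-12)=30 <-- matches target

Answer: D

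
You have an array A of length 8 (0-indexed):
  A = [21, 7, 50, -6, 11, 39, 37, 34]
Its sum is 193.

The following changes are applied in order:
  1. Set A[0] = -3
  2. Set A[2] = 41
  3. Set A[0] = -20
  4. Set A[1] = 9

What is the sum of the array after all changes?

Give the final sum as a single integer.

Initial sum: 193
Change 1: A[0] 21 -> -3, delta = -24, sum = 169
Change 2: A[2] 50 -> 41, delta = -9, sum = 160
Change 3: A[0] -3 -> -20, delta = -17, sum = 143
Change 4: A[1] 7 -> 9, delta = 2, sum = 145

Answer: 145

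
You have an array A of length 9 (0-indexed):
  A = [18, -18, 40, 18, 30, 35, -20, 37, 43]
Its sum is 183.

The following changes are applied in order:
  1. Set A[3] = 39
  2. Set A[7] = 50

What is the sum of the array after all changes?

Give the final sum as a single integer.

Initial sum: 183
Change 1: A[3] 18 -> 39, delta = 21, sum = 204
Change 2: A[7] 37 -> 50, delta = 13, sum = 217

Answer: 217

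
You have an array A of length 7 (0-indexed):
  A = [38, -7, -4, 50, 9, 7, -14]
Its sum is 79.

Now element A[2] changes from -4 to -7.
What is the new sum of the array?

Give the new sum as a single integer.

Answer: 76

Derivation:
Old value at index 2: -4
New value at index 2: -7
Delta = -7 - -4 = -3
New sum = old_sum + delta = 79 + (-3) = 76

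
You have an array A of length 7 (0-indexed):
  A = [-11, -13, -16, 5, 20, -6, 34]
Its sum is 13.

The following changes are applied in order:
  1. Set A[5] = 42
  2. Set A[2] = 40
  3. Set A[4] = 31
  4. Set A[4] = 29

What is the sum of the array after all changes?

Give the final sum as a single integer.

Answer: 126

Derivation:
Initial sum: 13
Change 1: A[5] -6 -> 42, delta = 48, sum = 61
Change 2: A[2] -16 -> 40, delta = 56, sum = 117
Change 3: A[4] 20 -> 31, delta = 11, sum = 128
Change 4: A[4] 31 -> 29, delta = -2, sum = 126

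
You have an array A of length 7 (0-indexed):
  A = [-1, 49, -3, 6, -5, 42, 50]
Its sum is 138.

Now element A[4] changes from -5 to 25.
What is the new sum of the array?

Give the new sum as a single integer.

Answer: 168

Derivation:
Old value at index 4: -5
New value at index 4: 25
Delta = 25 - -5 = 30
New sum = old_sum + delta = 138 + (30) = 168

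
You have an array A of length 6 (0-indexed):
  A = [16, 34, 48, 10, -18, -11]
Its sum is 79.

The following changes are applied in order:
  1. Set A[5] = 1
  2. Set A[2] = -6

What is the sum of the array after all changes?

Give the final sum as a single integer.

Initial sum: 79
Change 1: A[5] -11 -> 1, delta = 12, sum = 91
Change 2: A[2] 48 -> -6, delta = -54, sum = 37

Answer: 37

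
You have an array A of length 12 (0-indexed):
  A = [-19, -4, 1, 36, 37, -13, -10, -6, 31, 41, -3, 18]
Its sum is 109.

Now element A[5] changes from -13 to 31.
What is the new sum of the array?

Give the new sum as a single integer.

Old value at index 5: -13
New value at index 5: 31
Delta = 31 - -13 = 44
New sum = old_sum + delta = 109 + (44) = 153

Answer: 153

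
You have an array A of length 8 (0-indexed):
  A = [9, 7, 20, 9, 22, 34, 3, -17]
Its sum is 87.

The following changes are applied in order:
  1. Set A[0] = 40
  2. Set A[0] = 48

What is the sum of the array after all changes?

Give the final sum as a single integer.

Answer: 126

Derivation:
Initial sum: 87
Change 1: A[0] 9 -> 40, delta = 31, sum = 118
Change 2: A[0] 40 -> 48, delta = 8, sum = 126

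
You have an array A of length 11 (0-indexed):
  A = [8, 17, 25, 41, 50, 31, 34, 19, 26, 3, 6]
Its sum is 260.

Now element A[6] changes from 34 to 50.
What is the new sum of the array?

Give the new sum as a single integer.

Old value at index 6: 34
New value at index 6: 50
Delta = 50 - 34 = 16
New sum = old_sum + delta = 260 + (16) = 276

Answer: 276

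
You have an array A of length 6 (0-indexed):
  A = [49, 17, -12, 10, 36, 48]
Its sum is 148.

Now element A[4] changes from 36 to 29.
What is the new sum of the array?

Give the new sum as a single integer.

Answer: 141

Derivation:
Old value at index 4: 36
New value at index 4: 29
Delta = 29 - 36 = -7
New sum = old_sum + delta = 148 + (-7) = 141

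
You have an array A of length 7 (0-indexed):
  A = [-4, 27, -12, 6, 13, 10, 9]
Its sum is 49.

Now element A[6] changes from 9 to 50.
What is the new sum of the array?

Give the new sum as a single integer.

Old value at index 6: 9
New value at index 6: 50
Delta = 50 - 9 = 41
New sum = old_sum + delta = 49 + (41) = 90

Answer: 90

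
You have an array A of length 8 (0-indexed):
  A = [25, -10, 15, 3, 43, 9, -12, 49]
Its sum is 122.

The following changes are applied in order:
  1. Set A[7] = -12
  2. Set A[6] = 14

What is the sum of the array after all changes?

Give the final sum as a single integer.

Answer: 87

Derivation:
Initial sum: 122
Change 1: A[7] 49 -> -12, delta = -61, sum = 61
Change 2: A[6] -12 -> 14, delta = 26, sum = 87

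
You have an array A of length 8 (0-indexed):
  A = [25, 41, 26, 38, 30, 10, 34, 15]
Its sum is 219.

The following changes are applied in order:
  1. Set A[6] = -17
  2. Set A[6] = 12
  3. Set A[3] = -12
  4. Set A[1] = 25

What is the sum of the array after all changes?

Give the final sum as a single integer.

Answer: 131

Derivation:
Initial sum: 219
Change 1: A[6] 34 -> -17, delta = -51, sum = 168
Change 2: A[6] -17 -> 12, delta = 29, sum = 197
Change 3: A[3] 38 -> -12, delta = -50, sum = 147
Change 4: A[1] 41 -> 25, delta = -16, sum = 131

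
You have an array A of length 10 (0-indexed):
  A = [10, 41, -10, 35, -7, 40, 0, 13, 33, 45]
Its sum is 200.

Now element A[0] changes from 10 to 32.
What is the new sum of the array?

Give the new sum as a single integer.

Old value at index 0: 10
New value at index 0: 32
Delta = 32 - 10 = 22
New sum = old_sum + delta = 200 + (22) = 222

Answer: 222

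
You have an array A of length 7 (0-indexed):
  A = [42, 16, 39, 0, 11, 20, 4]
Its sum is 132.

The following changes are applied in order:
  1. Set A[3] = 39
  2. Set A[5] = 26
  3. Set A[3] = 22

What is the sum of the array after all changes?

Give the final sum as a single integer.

Answer: 160

Derivation:
Initial sum: 132
Change 1: A[3] 0 -> 39, delta = 39, sum = 171
Change 2: A[5] 20 -> 26, delta = 6, sum = 177
Change 3: A[3] 39 -> 22, delta = -17, sum = 160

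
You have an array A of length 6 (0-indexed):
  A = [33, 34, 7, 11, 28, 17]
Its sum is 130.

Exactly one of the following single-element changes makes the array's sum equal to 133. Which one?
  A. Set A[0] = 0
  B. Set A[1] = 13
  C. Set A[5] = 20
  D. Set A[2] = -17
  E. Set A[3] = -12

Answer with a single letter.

Option A: A[0] 33->0, delta=-33, new_sum=130+(-33)=97
Option B: A[1] 34->13, delta=-21, new_sum=130+(-21)=109
Option C: A[5] 17->20, delta=3, new_sum=130+(3)=133 <-- matches target
Option D: A[2] 7->-17, delta=-24, new_sum=130+(-24)=106
Option E: A[3] 11->-12, delta=-23, new_sum=130+(-23)=107

Answer: C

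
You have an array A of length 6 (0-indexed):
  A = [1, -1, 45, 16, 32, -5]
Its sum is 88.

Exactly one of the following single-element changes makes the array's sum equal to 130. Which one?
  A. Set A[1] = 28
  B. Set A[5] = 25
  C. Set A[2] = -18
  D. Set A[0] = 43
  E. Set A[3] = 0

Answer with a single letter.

Option A: A[1] -1->28, delta=29, new_sum=88+(29)=117
Option B: A[5] -5->25, delta=30, new_sum=88+(30)=118
Option C: A[2] 45->-18, delta=-63, new_sum=88+(-63)=25
Option D: A[0] 1->43, delta=42, new_sum=88+(42)=130 <-- matches target
Option E: A[3] 16->0, delta=-16, new_sum=88+(-16)=72

Answer: D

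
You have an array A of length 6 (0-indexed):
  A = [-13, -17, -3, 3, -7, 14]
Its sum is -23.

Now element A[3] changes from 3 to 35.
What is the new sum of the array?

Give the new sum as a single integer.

Old value at index 3: 3
New value at index 3: 35
Delta = 35 - 3 = 32
New sum = old_sum + delta = -23 + (32) = 9

Answer: 9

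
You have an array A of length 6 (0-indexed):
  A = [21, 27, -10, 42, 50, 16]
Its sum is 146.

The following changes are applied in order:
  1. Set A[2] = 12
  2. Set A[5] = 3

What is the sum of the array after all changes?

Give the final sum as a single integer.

Answer: 155

Derivation:
Initial sum: 146
Change 1: A[2] -10 -> 12, delta = 22, sum = 168
Change 2: A[5] 16 -> 3, delta = -13, sum = 155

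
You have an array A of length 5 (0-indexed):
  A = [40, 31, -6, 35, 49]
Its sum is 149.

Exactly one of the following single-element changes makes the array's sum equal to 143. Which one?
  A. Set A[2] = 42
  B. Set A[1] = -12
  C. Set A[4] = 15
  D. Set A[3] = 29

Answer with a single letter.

Answer: D

Derivation:
Option A: A[2] -6->42, delta=48, new_sum=149+(48)=197
Option B: A[1] 31->-12, delta=-43, new_sum=149+(-43)=106
Option C: A[4] 49->15, delta=-34, new_sum=149+(-34)=115
Option D: A[3] 35->29, delta=-6, new_sum=149+(-6)=143 <-- matches target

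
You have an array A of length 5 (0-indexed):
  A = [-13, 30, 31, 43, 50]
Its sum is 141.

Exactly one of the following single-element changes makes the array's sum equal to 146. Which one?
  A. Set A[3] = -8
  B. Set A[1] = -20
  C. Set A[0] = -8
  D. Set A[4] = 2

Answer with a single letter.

Option A: A[3] 43->-8, delta=-51, new_sum=141+(-51)=90
Option B: A[1] 30->-20, delta=-50, new_sum=141+(-50)=91
Option C: A[0] -13->-8, delta=5, new_sum=141+(5)=146 <-- matches target
Option D: A[4] 50->2, delta=-48, new_sum=141+(-48)=93

Answer: C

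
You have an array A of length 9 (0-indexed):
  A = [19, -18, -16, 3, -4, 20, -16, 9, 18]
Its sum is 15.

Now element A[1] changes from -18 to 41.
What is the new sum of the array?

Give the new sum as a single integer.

Answer: 74

Derivation:
Old value at index 1: -18
New value at index 1: 41
Delta = 41 - -18 = 59
New sum = old_sum + delta = 15 + (59) = 74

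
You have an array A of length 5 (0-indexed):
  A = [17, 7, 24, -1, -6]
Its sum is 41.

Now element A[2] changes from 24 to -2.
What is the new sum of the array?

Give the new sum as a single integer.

Old value at index 2: 24
New value at index 2: -2
Delta = -2 - 24 = -26
New sum = old_sum + delta = 41 + (-26) = 15

Answer: 15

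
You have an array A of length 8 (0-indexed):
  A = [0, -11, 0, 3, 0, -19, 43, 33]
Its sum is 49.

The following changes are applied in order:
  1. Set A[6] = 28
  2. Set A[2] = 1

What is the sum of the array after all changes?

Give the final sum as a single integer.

Initial sum: 49
Change 1: A[6] 43 -> 28, delta = -15, sum = 34
Change 2: A[2] 0 -> 1, delta = 1, sum = 35

Answer: 35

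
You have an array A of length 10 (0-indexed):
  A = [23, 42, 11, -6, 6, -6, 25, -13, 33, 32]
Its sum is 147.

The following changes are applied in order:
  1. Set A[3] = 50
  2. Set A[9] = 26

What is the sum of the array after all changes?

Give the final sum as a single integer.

Initial sum: 147
Change 1: A[3] -6 -> 50, delta = 56, sum = 203
Change 2: A[9] 32 -> 26, delta = -6, sum = 197

Answer: 197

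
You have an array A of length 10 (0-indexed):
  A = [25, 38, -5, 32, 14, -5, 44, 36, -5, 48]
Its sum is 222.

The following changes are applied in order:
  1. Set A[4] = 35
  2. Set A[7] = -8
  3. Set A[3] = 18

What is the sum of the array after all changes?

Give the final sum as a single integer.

Initial sum: 222
Change 1: A[4] 14 -> 35, delta = 21, sum = 243
Change 2: A[7] 36 -> -8, delta = -44, sum = 199
Change 3: A[3] 32 -> 18, delta = -14, sum = 185

Answer: 185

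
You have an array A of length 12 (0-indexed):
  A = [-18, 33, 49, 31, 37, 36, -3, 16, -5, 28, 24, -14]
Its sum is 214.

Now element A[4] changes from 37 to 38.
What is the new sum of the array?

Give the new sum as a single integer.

Old value at index 4: 37
New value at index 4: 38
Delta = 38 - 37 = 1
New sum = old_sum + delta = 214 + (1) = 215

Answer: 215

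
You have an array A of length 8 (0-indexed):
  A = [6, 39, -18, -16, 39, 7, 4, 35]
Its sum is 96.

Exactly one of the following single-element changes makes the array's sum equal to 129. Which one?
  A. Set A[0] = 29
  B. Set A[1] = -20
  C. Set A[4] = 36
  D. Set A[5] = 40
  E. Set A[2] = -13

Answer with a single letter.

Option A: A[0] 6->29, delta=23, new_sum=96+(23)=119
Option B: A[1] 39->-20, delta=-59, new_sum=96+(-59)=37
Option C: A[4] 39->36, delta=-3, new_sum=96+(-3)=93
Option D: A[5] 7->40, delta=33, new_sum=96+(33)=129 <-- matches target
Option E: A[2] -18->-13, delta=5, new_sum=96+(5)=101

Answer: D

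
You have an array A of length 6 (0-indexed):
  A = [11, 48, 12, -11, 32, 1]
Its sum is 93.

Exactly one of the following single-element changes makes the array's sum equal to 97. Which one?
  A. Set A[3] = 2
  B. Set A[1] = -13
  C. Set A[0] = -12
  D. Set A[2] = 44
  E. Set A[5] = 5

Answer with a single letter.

Answer: E

Derivation:
Option A: A[3] -11->2, delta=13, new_sum=93+(13)=106
Option B: A[1] 48->-13, delta=-61, new_sum=93+(-61)=32
Option C: A[0] 11->-12, delta=-23, new_sum=93+(-23)=70
Option D: A[2] 12->44, delta=32, new_sum=93+(32)=125
Option E: A[5] 1->5, delta=4, new_sum=93+(4)=97 <-- matches target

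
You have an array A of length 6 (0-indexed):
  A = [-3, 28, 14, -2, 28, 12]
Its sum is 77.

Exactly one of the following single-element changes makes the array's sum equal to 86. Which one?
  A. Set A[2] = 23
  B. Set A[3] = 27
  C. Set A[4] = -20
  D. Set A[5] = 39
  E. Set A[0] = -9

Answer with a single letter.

Answer: A

Derivation:
Option A: A[2] 14->23, delta=9, new_sum=77+(9)=86 <-- matches target
Option B: A[3] -2->27, delta=29, new_sum=77+(29)=106
Option C: A[4] 28->-20, delta=-48, new_sum=77+(-48)=29
Option D: A[5] 12->39, delta=27, new_sum=77+(27)=104
Option E: A[0] -3->-9, delta=-6, new_sum=77+(-6)=71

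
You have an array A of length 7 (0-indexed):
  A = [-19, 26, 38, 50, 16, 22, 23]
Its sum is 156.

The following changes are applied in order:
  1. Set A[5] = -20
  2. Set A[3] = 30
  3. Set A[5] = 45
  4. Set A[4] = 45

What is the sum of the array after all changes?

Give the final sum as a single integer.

Initial sum: 156
Change 1: A[5] 22 -> -20, delta = -42, sum = 114
Change 2: A[3] 50 -> 30, delta = -20, sum = 94
Change 3: A[5] -20 -> 45, delta = 65, sum = 159
Change 4: A[4] 16 -> 45, delta = 29, sum = 188

Answer: 188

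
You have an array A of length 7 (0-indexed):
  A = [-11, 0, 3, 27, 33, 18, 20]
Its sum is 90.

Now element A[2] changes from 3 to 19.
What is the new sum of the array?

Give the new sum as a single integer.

Old value at index 2: 3
New value at index 2: 19
Delta = 19 - 3 = 16
New sum = old_sum + delta = 90 + (16) = 106

Answer: 106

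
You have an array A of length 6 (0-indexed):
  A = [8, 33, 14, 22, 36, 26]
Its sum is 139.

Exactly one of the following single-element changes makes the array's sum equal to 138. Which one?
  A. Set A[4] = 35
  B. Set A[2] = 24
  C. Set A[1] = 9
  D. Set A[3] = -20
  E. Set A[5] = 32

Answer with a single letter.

Answer: A

Derivation:
Option A: A[4] 36->35, delta=-1, new_sum=139+(-1)=138 <-- matches target
Option B: A[2] 14->24, delta=10, new_sum=139+(10)=149
Option C: A[1] 33->9, delta=-24, new_sum=139+(-24)=115
Option D: A[3] 22->-20, delta=-42, new_sum=139+(-42)=97
Option E: A[5] 26->32, delta=6, new_sum=139+(6)=145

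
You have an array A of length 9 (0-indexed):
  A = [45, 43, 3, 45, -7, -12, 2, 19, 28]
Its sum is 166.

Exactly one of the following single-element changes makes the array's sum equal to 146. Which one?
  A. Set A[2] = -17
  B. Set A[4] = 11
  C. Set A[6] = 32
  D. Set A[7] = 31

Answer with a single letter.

Answer: A

Derivation:
Option A: A[2] 3->-17, delta=-20, new_sum=166+(-20)=146 <-- matches target
Option B: A[4] -7->11, delta=18, new_sum=166+(18)=184
Option C: A[6] 2->32, delta=30, new_sum=166+(30)=196
Option D: A[7] 19->31, delta=12, new_sum=166+(12)=178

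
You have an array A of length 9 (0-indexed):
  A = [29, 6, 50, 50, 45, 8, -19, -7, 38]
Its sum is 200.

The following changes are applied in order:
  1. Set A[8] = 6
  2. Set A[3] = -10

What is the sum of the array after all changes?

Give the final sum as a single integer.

Initial sum: 200
Change 1: A[8] 38 -> 6, delta = -32, sum = 168
Change 2: A[3] 50 -> -10, delta = -60, sum = 108

Answer: 108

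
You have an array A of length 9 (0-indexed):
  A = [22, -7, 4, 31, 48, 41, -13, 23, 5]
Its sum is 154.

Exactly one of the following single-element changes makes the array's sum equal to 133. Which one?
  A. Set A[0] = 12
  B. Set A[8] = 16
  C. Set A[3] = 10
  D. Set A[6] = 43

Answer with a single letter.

Answer: C

Derivation:
Option A: A[0] 22->12, delta=-10, new_sum=154+(-10)=144
Option B: A[8] 5->16, delta=11, new_sum=154+(11)=165
Option C: A[3] 31->10, delta=-21, new_sum=154+(-21)=133 <-- matches target
Option D: A[6] -13->43, delta=56, new_sum=154+(56)=210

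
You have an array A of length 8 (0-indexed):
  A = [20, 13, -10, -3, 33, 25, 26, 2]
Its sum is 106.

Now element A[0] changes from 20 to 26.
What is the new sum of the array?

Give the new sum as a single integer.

Answer: 112

Derivation:
Old value at index 0: 20
New value at index 0: 26
Delta = 26 - 20 = 6
New sum = old_sum + delta = 106 + (6) = 112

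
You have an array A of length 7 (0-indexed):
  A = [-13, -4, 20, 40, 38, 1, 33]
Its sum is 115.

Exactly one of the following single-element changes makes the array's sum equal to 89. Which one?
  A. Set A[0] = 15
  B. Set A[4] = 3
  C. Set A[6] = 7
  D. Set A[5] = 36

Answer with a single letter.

Answer: C

Derivation:
Option A: A[0] -13->15, delta=28, new_sum=115+(28)=143
Option B: A[4] 38->3, delta=-35, new_sum=115+(-35)=80
Option C: A[6] 33->7, delta=-26, new_sum=115+(-26)=89 <-- matches target
Option D: A[5] 1->36, delta=35, new_sum=115+(35)=150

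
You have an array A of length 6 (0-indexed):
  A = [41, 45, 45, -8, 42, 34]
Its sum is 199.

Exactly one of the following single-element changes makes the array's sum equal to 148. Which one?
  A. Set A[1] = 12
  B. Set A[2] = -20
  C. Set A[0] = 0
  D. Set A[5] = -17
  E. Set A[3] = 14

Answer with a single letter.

Answer: D

Derivation:
Option A: A[1] 45->12, delta=-33, new_sum=199+(-33)=166
Option B: A[2] 45->-20, delta=-65, new_sum=199+(-65)=134
Option C: A[0] 41->0, delta=-41, new_sum=199+(-41)=158
Option D: A[5] 34->-17, delta=-51, new_sum=199+(-51)=148 <-- matches target
Option E: A[3] -8->14, delta=22, new_sum=199+(22)=221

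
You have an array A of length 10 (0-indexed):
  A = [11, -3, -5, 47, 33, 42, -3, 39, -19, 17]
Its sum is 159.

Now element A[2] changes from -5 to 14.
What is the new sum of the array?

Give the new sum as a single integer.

Old value at index 2: -5
New value at index 2: 14
Delta = 14 - -5 = 19
New sum = old_sum + delta = 159 + (19) = 178

Answer: 178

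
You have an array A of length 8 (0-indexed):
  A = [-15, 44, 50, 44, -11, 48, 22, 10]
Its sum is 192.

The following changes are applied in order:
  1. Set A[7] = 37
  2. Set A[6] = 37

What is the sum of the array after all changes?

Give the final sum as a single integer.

Initial sum: 192
Change 1: A[7] 10 -> 37, delta = 27, sum = 219
Change 2: A[6] 22 -> 37, delta = 15, sum = 234

Answer: 234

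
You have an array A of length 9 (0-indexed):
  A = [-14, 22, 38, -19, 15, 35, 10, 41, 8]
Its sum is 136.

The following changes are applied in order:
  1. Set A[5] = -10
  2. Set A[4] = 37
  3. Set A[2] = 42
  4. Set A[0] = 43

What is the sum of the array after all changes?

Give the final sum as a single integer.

Answer: 174

Derivation:
Initial sum: 136
Change 1: A[5] 35 -> -10, delta = -45, sum = 91
Change 2: A[4] 15 -> 37, delta = 22, sum = 113
Change 3: A[2] 38 -> 42, delta = 4, sum = 117
Change 4: A[0] -14 -> 43, delta = 57, sum = 174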